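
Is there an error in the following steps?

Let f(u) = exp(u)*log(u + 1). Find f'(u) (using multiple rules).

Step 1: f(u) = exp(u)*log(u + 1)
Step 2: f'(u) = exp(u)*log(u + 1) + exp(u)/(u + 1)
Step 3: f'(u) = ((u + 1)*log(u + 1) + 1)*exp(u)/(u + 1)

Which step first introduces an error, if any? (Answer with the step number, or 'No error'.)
No error

All steps in this derivation are correct.
The final answer f'(u) = ((u + 1)*log(u + 1) + 1)*exp(u)/(u + 1) is valid.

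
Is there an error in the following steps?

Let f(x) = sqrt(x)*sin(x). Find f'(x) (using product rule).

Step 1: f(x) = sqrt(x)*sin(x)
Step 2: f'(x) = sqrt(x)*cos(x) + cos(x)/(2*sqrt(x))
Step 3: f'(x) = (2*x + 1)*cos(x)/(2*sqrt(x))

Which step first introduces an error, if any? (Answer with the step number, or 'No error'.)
Step 2

Step 2 is incorrect due to a wrong trig function.
The step shows: sqrt(x)*cos(x) + cos(x)/(2*sqrt(x))
The correct value should be: sqrt(x)*cos(x) + sin(x)/(2*sqrt(x))

Explanation: sin(x) was incorrectly written as cos(x): the term sin(x)/(2*sqrt(x)) was incorrectly written as cos(x)/(2*sqrt(x))
The later steps are derived from this incorrect expression, so the error originates in Step 2.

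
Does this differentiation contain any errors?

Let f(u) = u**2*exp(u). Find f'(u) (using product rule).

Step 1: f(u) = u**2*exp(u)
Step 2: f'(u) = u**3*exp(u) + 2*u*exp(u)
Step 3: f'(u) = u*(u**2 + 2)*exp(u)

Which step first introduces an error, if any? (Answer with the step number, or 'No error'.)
Step 2

Step 2 is incorrect due to a wrong exponent.
The step shows: u**3*exp(u) + 2*u*exp(u)
The correct value should be: u**2*exp(u) + 2*u*exp(u)

Explanation: The exponent 2 on u was incorrectly written as 3: the term u**2*exp(u) was incorrectly written as u**3*exp(u)
The later steps are derived from this incorrect expression, so the error originates in Step 2.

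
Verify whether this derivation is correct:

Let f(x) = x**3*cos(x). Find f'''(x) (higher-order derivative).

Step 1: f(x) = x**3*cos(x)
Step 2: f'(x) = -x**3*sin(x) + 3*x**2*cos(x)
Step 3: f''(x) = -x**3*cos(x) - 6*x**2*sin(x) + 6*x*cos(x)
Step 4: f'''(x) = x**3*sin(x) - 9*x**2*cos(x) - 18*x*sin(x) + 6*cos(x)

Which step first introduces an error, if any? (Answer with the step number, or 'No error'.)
No error

All steps in this derivation are correct.
The final answer f'''(x) = x**3*sin(x) - 9*x**2*cos(x) - 18*x*sin(x) + 6*cos(x) is valid.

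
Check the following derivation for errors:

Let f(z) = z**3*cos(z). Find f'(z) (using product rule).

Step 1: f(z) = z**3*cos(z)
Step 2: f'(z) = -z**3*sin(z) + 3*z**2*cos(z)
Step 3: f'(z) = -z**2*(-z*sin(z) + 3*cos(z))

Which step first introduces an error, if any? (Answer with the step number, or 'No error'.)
Step 3

Step 3 is incorrect due to a sign flip.
The step shows: -z**2*(-z*sin(z) + 3*cos(z))
The correct value should be: z**2*(-z*sin(z) + 3*cos(z))

Explanation: The sign of the whole expression was flipped: the term z**2*(-z*sin(z) + 3*cos(z)) was incorrectly written as -z**2*(-z*sin(z) + 3*cos(z))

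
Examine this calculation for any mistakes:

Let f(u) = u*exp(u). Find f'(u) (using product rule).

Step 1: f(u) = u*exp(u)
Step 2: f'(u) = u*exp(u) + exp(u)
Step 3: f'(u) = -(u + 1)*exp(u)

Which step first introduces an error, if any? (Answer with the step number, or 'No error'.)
Step 3

Step 3 is incorrect due to a sign flip.
The step shows: -(u + 1)*exp(u)
The correct value should be: (u + 1)*exp(u)

Explanation: The sign of the whole expression was flipped: the term (u + 1)*exp(u) was incorrectly written as -(u + 1)*exp(u)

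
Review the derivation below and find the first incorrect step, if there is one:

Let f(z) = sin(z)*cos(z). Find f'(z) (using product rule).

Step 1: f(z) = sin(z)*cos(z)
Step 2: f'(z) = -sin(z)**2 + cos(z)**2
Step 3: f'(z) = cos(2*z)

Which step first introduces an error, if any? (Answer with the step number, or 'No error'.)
No error

All steps in this derivation are correct.
The final answer f'(z) = cos(2*z) is valid.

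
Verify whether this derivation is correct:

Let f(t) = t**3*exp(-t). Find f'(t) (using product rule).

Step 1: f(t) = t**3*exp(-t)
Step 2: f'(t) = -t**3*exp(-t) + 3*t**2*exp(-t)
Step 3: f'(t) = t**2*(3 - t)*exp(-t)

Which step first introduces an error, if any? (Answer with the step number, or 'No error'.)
No error

All steps in this derivation are correct.
The final answer f'(t) = t**2*(3 - t)*exp(-t) is valid.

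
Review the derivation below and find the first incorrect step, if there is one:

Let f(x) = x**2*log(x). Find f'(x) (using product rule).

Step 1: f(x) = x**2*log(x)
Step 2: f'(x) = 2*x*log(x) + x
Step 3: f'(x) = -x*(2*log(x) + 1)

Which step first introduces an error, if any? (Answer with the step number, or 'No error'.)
Step 3

Step 3 is incorrect due to a sign flip.
The step shows: -x*(2*log(x) + 1)
The correct value should be: x*(2*log(x) + 1)

Explanation: The sign of the whole expression was flipped: the term x*(2*log(x) + 1) was incorrectly written as -x*(2*log(x) + 1)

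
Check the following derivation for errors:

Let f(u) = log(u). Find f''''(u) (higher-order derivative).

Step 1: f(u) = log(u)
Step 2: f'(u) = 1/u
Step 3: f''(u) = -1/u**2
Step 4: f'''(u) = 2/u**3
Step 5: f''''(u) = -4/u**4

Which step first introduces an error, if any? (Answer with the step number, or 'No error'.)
Step 5

Step 5 is incorrect due to a wrong coefficient.
The step shows: -4/u**4
The correct value should be: -6/u**4

Explanation: The coefficient -6 was incorrectly written as -4: the term -6/u**4 was incorrectly written as -4/u**4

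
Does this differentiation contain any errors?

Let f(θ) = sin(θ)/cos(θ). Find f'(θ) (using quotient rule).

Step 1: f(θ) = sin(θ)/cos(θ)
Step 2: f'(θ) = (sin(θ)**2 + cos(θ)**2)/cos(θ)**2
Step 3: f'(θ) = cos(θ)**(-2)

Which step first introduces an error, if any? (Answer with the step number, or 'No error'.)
No error

All steps in this derivation are correct.
The final answer f'(θ) = cos(θ)**(-2) is valid.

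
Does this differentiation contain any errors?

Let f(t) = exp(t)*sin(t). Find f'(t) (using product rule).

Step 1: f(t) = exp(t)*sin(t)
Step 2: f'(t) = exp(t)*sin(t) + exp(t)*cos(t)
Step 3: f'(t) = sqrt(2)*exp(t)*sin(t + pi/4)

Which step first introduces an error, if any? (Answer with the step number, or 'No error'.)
No error

All steps in this derivation are correct.
The final answer f'(t) = sqrt(2)*exp(t)*sin(t + pi/4) is valid.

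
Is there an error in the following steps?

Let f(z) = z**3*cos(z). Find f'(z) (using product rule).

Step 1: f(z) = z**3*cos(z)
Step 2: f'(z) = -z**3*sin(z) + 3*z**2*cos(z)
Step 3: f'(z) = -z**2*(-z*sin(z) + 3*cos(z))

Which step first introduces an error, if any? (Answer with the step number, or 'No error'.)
Step 3

Step 3 is incorrect due to a sign flip.
The step shows: -z**2*(-z*sin(z) + 3*cos(z))
The correct value should be: z**2*(-z*sin(z) + 3*cos(z))

Explanation: The sign of the whole expression was flipped: the term z**2*(-z*sin(z) + 3*cos(z)) was incorrectly written as -z**2*(-z*sin(z) + 3*cos(z))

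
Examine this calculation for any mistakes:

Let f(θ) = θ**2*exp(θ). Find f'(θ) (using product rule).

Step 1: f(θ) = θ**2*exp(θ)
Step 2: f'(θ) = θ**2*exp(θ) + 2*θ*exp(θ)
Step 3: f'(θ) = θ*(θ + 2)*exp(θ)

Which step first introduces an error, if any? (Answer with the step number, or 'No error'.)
No error

All steps in this derivation are correct.
The final answer f'(θ) = θ*(θ + 2)*exp(θ) is valid.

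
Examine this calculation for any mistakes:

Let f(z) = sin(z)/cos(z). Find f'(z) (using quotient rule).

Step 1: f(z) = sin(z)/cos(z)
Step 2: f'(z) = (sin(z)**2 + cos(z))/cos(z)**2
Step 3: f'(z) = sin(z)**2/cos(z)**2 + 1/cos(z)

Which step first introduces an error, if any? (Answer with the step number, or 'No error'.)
Step 2

Step 2 is incorrect due to a wrong exponent.
The step shows: (sin(z)**2 + cos(z))/cos(z)**2
The correct value should be: (sin(z)**2 + cos(z)**2)/cos(z)**2

Explanation: The exponent 2 on cos(z) was incorrectly written as 1: the term (sin(z)**2 + cos(z)**2)/cos(z)**2 was incorrectly written as (sin(z)**2 + cos(z))/cos(z)**2
The later steps are derived from this incorrect expression, so the error originates in Step 2.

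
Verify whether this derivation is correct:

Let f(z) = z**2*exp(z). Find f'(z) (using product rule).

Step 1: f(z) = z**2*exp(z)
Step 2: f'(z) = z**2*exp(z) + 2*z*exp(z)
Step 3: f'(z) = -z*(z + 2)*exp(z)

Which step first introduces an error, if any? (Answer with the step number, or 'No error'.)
Step 3

Step 3 is incorrect due to a sign flip.
The step shows: -z*(z + 2)*exp(z)
The correct value should be: z*(z + 2)*exp(z)

Explanation: The sign of the whole expression was flipped: the term z*(z + 2)*exp(z) was incorrectly written as -z*(z + 2)*exp(z)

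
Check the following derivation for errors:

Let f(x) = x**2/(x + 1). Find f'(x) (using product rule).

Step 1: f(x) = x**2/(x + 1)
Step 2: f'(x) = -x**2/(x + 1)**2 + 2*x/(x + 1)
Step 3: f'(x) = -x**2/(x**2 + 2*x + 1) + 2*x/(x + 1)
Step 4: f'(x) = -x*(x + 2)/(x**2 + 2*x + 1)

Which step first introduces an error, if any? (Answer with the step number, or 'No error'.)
Step 4

Step 4 is incorrect due to a sign flip.
The step shows: -x*(x + 2)/(x**2 + 2*x + 1)
The correct value should be: x*(x + 2)/(x**2 + 2*x + 1)

Explanation: The sign of the whole expression was flipped: the term x*(x + 2)/(x**2 + 2*x + 1) was incorrectly written as -x*(x + 2)/(x**2 + 2*x + 1)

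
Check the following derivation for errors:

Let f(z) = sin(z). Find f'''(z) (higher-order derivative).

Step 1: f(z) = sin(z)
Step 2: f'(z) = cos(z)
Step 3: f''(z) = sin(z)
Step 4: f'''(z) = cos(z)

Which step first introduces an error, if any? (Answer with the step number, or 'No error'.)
Step 3

Step 3 is incorrect due to a sign flip.
The step shows: sin(z)
The correct value should be: -sin(z)

Explanation: The sign of the whole expression was flipped: the term -sin(z) was incorrectly written as sin(z)
The later steps are derived from this incorrect expression, so the error originates in Step 3.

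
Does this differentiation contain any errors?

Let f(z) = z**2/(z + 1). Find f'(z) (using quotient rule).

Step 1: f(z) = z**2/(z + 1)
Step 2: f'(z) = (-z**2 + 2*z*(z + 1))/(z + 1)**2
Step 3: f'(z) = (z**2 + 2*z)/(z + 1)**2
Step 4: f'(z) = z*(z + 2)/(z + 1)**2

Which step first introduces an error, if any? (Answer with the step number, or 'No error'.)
No error

All steps in this derivation are correct.
The final answer f'(z) = z*(z + 2)/(z + 1)**2 is valid.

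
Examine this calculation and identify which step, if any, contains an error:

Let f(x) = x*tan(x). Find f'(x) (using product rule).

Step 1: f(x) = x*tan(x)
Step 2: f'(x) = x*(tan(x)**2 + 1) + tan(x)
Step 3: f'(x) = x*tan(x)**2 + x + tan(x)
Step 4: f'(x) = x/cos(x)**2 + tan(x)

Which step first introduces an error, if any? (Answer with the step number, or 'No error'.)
No error

All steps in this derivation are correct.
The final answer f'(x) = x/cos(x)**2 + tan(x) is valid.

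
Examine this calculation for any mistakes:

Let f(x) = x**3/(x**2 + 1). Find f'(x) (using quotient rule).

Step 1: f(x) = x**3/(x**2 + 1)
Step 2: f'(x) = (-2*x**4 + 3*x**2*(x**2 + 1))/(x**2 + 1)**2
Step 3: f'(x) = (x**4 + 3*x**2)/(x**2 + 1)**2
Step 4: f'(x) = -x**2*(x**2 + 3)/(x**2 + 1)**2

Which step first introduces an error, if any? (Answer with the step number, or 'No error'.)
Step 4

Step 4 is incorrect due to a sign flip.
The step shows: -x**2*(x**2 + 3)/(x**2 + 1)**2
The correct value should be: x**2*(x**2 + 3)/(x**2 + 1)**2

Explanation: The sign of the whole expression was flipped: the term x**2*(x**2 + 3)/(x**2 + 1)**2 was incorrectly written as -x**2*(x**2 + 3)/(x**2 + 1)**2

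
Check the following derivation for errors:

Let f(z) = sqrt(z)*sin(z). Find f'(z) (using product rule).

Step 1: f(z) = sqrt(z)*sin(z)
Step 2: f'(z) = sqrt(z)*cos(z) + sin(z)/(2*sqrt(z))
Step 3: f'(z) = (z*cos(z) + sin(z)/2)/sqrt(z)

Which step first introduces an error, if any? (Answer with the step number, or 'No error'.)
No error

All steps in this derivation are correct.
The final answer f'(z) = (z*cos(z) + sin(z)/2)/sqrt(z) is valid.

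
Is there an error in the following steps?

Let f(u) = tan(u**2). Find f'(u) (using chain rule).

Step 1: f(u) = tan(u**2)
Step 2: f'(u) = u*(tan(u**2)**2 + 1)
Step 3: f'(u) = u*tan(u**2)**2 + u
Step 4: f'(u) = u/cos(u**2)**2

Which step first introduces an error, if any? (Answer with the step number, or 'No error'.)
Step 2

Step 2 is incorrect due to a wrong coefficient.
The step shows: u*(tan(u**2)**2 + 1)
The correct value should be: 2*u*(tan(u**2)**2 + 1)

Explanation: The coefficient 2 was incorrectly written as 1: the term 2*u*(tan(u**2)**2 + 1) was incorrectly written as u*(tan(u**2)**2 + 1)
The later steps are derived from this incorrect expression, so the error originates in Step 2.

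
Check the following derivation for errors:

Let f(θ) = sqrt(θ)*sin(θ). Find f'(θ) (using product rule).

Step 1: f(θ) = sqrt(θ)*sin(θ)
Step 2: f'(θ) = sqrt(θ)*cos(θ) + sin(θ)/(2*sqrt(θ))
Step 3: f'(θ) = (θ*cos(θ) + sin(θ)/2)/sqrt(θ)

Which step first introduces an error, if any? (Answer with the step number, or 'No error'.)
No error

All steps in this derivation are correct.
The final answer f'(θ) = (θ*cos(θ) + sin(θ)/2)/sqrt(θ) is valid.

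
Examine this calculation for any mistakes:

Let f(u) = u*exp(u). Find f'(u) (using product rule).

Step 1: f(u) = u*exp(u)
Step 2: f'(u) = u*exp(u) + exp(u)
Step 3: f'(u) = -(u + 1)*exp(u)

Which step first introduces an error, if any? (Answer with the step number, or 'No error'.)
Step 3

Step 3 is incorrect due to a sign flip.
The step shows: -(u + 1)*exp(u)
The correct value should be: (u + 1)*exp(u)

Explanation: The sign of the whole expression was flipped: the term (u + 1)*exp(u) was incorrectly written as -(u + 1)*exp(u)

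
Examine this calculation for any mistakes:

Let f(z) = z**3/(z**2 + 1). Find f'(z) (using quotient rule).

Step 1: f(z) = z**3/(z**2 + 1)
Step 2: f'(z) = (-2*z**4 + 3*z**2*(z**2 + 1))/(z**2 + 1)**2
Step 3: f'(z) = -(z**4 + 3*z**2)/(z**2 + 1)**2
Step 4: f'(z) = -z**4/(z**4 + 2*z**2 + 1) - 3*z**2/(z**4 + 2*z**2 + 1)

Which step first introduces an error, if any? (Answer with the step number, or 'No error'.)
Step 3

Step 3 is incorrect due to a sign flip.
The step shows: -(z**4 + 3*z**2)/(z**2 + 1)**2
The correct value should be: (z**4 + 3*z**2)/(z**2 + 1)**2

Explanation: The sign of the whole expression was flipped: the term (z**4 + 3*z**2)/(z**2 + 1)**2 was incorrectly written as -(z**4 + 3*z**2)/(z**2 + 1)**2
The later steps are derived from this incorrect expression, so the error originates in Step 3.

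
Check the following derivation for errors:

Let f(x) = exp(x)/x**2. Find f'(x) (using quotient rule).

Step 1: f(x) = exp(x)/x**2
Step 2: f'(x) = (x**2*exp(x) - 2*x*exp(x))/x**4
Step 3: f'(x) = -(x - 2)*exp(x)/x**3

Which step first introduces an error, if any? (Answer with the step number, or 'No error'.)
Step 3

Step 3 is incorrect due to a sign flip.
The step shows: -(x - 2)*exp(x)/x**3
The correct value should be: (x - 2)*exp(x)/x**3

Explanation: The sign of the whole expression was flipped: the term (x - 2)*exp(x)/x**3 was incorrectly written as -(x - 2)*exp(x)/x**3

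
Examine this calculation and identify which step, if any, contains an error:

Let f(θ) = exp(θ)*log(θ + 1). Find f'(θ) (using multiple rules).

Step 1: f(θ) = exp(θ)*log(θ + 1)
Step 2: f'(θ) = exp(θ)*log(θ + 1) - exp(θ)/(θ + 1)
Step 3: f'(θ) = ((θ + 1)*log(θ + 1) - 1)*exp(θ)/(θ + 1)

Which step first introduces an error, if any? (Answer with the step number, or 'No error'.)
Step 2

Step 2 is incorrect due to a sign flip.
The step shows: exp(θ)*log(θ + 1) - exp(θ)/(θ + 1)
The correct value should be: exp(θ)*log(θ + 1) + exp(θ)/(θ + 1)

Explanation: The sign of one term was flipped: the term exp(θ)/(θ + 1) was incorrectly written as -exp(θ)/(θ + 1)
The later steps are derived from this incorrect expression, so the error originates in Step 2.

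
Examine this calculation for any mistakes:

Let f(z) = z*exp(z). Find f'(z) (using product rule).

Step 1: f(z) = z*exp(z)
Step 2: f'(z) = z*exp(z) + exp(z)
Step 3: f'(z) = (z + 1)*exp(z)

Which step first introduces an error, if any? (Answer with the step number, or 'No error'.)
No error

All steps in this derivation are correct.
The final answer f'(z) = (z + 1)*exp(z) is valid.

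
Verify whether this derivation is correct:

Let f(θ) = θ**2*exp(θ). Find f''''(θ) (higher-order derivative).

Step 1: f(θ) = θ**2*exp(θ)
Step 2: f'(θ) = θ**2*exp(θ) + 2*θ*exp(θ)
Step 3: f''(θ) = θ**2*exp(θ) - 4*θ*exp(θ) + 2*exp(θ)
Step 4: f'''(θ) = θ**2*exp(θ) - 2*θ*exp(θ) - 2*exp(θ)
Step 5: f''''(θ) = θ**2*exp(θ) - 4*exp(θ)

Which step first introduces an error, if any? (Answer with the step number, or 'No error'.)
Step 3

Step 3 is incorrect due to a sign flip.
The step shows: θ**2*exp(θ) - 4*θ*exp(θ) + 2*exp(θ)
The correct value should be: θ**2*exp(θ) + 4*θ*exp(θ) + 2*exp(θ)

Explanation: The sign of one term was flipped: the term 4*θ*exp(θ) was incorrectly written as -4*θ*exp(θ)
The later steps are derived from this incorrect expression, so the error originates in Step 3.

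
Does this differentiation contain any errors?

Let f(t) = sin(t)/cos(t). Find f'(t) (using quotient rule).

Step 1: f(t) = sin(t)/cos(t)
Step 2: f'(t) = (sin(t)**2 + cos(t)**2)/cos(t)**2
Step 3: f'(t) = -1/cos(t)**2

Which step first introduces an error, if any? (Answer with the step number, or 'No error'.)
Step 3

Step 3 is incorrect due to a sign flip.
The step shows: -1/cos(t)**2
The correct value should be: cos(t)**(-2)

Explanation: The sign of the whole expression was flipped: the term cos(t)**(-2) was incorrectly written as -1/cos(t)**2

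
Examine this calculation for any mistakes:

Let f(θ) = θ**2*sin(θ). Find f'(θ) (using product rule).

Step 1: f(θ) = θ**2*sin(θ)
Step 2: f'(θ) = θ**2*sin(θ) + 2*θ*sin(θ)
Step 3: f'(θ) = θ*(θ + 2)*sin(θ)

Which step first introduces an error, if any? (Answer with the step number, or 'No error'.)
Step 2

Step 2 is incorrect due to a wrong trig function.
The step shows: θ**2*sin(θ) + 2*θ*sin(θ)
The correct value should be: θ**2*cos(θ) + 2*θ*sin(θ)

Explanation: cos(θ) was incorrectly written as sin(θ): the term θ**2*cos(θ) was incorrectly written as θ**2*sin(θ)
The later steps are derived from this incorrect expression, so the error originates in Step 2.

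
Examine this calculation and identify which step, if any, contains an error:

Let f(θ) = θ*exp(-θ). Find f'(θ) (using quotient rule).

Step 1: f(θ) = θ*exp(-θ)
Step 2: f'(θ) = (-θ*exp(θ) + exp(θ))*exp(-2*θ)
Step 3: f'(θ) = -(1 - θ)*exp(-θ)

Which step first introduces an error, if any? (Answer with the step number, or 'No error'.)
Step 3

Step 3 is incorrect due to a sign flip.
The step shows: -(1 - θ)*exp(-θ)
The correct value should be: (1 - θ)*exp(-θ)

Explanation: The sign of the whole expression was flipped: the term (1 - θ)*exp(-θ) was incorrectly written as -(1 - θ)*exp(-θ)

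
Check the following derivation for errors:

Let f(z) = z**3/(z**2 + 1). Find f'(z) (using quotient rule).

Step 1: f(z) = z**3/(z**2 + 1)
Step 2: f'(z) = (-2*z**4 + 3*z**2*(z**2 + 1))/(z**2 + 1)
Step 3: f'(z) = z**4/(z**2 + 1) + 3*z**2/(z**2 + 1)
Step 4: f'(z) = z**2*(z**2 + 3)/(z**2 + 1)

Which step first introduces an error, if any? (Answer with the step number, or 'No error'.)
Step 2

Step 2 is incorrect due to a wrong exponent.
The step shows: (-2*z**4 + 3*z**2*(z**2 + 1))/(z**2 + 1)
The correct value should be: (-2*z**4 + 3*z**2*(z**2 + 1))/(z**2 + 1)**2

Explanation: The exponent -2 on z**2 + 1 was incorrectly written as -1: the term (-2*z**4 + 3*z**2*(z**2 + 1))/(z**2 + 1)**2 was incorrectly written as (-2*z**4 + 3*z**2*(z**2 + 1))/(z**2 + 1)
The later steps are derived from this incorrect expression, so the error originates in Step 2.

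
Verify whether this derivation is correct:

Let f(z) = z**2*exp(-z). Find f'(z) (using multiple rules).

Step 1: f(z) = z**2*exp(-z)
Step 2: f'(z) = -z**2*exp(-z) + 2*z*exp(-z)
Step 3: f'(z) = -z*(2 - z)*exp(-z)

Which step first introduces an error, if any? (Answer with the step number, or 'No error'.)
Step 3

Step 3 is incorrect due to a sign flip.
The step shows: -z*(2 - z)*exp(-z)
The correct value should be: z*(2 - z)*exp(-z)

Explanation: The sign of the whole expression was flipped: the term z*(2 - z)*exp(-z) was incorrectly written as -z*(2 - z)*exp(-z)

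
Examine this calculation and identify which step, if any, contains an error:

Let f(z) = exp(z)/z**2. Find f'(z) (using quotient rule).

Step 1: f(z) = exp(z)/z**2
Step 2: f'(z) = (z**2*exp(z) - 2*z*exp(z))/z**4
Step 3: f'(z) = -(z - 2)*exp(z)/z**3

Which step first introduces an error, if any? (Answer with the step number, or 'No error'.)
Step 3

Step 3 is incorrect due to a sign flip.
The step shows: -(z - 2)*exp(z)/z**3
The correct value should be: (z - 2)*exp(z)/z**3

Explanation: The sign of the whole expression was flipped: the term (z - 2)*exp(z)/z**3 was incorrectly written as -(z - 2)*exp(z)/z**3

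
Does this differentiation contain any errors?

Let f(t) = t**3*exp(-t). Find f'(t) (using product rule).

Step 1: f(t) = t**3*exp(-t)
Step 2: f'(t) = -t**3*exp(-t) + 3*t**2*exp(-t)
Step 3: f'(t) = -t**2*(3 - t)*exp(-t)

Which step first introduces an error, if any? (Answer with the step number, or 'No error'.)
Step 3

Step 3 is incorrect due to a sign flip.
The step shows: -t**2*(3 - t)*exp(-t)
The correct value should be: t**2*(3 - t)*exp(-t)

Explanation: The sign of the whole expression was flipped: the term t**2*(3 - t)*exp(-t) was incorrectly written as -t**2*(3 - t)*exp(-t)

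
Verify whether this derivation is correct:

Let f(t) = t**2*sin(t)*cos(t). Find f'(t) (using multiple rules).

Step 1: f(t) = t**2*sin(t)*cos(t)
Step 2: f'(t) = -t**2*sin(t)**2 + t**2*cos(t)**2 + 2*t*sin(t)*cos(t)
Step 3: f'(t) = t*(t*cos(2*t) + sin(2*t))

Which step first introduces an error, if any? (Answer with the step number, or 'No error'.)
No error

All steps in this derivation are correct.
The final answer f'(t) = t*(t*cos(2*t) + sin(2*t)) is valid.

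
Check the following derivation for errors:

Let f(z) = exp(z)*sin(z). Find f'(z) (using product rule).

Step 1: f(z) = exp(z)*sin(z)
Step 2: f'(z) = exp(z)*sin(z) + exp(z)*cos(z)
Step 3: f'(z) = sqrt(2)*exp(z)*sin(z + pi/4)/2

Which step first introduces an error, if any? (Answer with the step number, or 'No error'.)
Step 3

Step 3 is incorrect due to a wrong exponent.
The step shows: sqrt(2)*exp(z)*sin(z + pi/4)/2
The correct value should be: sqrt(2)*exp(z)*sin(z + pi/4)

Explanation: The exponent 1/2 on 2 was incorrectly written as -1/2: the term sqrt(2)*exp(z)*sin(z + pi/4) was incorrectly written as sqrt(2)*exp(z)*sin(z + pi/4)/2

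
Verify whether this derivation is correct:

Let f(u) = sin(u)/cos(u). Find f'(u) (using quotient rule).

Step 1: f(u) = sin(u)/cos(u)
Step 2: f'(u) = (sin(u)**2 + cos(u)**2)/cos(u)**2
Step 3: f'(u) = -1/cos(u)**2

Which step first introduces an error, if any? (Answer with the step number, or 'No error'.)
Step 3

Step 3 is incorrect due to a sign flip.
The step shows: -1/cos(u)**2
The correct value should be: cos(u)**(-2)

Explanation: The sign of the whole expression was flipped: the term cos(u)**(-2) was incorrectly written as -1/cos(u)**2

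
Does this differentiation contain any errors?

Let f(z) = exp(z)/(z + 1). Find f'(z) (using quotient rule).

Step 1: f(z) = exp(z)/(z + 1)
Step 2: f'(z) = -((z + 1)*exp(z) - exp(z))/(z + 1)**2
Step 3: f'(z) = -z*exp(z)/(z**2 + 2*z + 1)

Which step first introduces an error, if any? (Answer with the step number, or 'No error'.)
Step 2

Step 2 is incorrect due to a sign flip.
The step shows: -((z + 1)*exp(z) - exp(z))/(z + 1)**2
The correct value should be: ((z + 1)*exp(z) - exp(z))/(z + 1)**2

Explanation: The sign of the whole expression was flipped: the term ((z + 1)*exp(z) - exp(z))/(z + 1)**2 was incorrectly written as -((z + 1)*exp(z) - exp(z))/(z + 1)**2
The later steps are derived from this incorrect expression, so the error originates in Step 2.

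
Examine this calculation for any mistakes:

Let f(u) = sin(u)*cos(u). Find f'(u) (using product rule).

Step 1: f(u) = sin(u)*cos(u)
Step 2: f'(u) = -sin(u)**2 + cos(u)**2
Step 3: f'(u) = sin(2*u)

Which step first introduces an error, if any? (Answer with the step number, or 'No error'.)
Step 3

Step 3 is incorrect due to a wrong trig function.
The step shows: sin(2*u)
The correct value should be: cos(2*u)

Explanation: cos(2*u) was incorrectly written as sin(2*u): the term cos(2*u) was incorrectly written as sin(2*u)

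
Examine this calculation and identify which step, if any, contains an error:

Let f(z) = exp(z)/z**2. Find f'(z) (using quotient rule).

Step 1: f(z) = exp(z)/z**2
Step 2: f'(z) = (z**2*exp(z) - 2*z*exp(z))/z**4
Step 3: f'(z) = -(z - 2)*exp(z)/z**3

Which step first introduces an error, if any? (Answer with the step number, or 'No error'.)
Step 3

Step 3 is incorrect due to a sign flip.
The step shows: -(z - 2)*exp(z)/z**3
The correct value should be: (z - 2)*exp(z)/z**3

Explanation: The sign of the whole expression was flipped: the term (z - 2)*exp(z)/z**3 was incorrectly written as -(z - 2)*exp(z)/z**3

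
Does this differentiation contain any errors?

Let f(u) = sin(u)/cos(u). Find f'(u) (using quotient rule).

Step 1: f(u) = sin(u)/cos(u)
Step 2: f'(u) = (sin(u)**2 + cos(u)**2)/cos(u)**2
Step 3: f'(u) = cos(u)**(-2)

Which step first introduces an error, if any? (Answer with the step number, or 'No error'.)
No error

All steps in this derivation are correct.
The final answer f'(u) = cos(u)**(-2) is valid.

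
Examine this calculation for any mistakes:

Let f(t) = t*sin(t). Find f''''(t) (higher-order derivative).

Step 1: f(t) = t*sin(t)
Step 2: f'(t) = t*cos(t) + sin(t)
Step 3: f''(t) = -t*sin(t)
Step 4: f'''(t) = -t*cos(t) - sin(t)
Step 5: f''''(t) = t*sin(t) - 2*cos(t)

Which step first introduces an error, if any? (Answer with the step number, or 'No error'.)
Step 3

Step 3 is incorrect due to a dropped term.
The step shows: -t*sin(t)
The correct value should be: -t*sin(t) + 2*cos(t)

Explanation: A term was dropped: the term 2*cos(t) was incorrectly omitted
The later steps are derived from this incorrect expression, so the error originates in Step 3.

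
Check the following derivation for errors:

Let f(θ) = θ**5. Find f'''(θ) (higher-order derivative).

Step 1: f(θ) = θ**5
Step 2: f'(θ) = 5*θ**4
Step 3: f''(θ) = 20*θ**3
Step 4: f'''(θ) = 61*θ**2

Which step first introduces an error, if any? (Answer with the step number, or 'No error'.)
Step 4

Step 4 is incorrect due to a wrong coefficient.
The step shows: 61*θ**2
The correct value should be: 60*θ**2

Explanation: The coefficient 60 was incorrectly written as 61: the term 60*θ**2 was incorrectly written as 61*θ**2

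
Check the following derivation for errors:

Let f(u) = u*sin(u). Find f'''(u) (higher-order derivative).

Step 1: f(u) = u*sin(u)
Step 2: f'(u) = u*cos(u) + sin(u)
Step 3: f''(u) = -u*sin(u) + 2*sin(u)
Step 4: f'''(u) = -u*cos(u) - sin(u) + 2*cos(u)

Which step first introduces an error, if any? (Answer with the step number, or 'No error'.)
Step 3

Step 3 is incorrect due to a wrong trig function.
The step shows: -u*sin(u) + 2*sin(u)
The correct value should be: -u*sin(u) + 2*cos(u)

Explanation: cos(u) was incorrectly written as sin(u): the term 2*cos(u) was incorrectly written as 2*sin(u)
The later steps are derived from this incorrect expression, so the error originates in Step 3.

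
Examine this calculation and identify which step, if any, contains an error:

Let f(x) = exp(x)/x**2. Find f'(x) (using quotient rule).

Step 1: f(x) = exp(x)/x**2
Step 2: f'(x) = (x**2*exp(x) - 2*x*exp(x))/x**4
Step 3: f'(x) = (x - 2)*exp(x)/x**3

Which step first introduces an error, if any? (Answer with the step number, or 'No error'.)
No error

All steps in this derivation are correct.
The final answer f'(x) = (x - 2)*exp(x)/x**3 is valid.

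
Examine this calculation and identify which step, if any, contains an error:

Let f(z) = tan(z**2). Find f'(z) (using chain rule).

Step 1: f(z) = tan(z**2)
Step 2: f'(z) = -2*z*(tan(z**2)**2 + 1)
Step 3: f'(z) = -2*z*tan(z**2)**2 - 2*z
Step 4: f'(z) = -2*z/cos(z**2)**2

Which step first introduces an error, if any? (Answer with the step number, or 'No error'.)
Step 2

Step 2 is incorrect due to a sign flip.
The step shows: -2*z*(tan(z**2)**2 + 1)
The correct value should be: 2*z*(tan(z**2)**2 + 1)

Explanation: The sign of the whole expression was flipped: the term 2*z*(tan(z**2)**2 + 1) was incorrectly written as -2*z*(tan(z**2)**2 + 1)
The later steps are derived from this incorrect expression, so the error originates in Step 2.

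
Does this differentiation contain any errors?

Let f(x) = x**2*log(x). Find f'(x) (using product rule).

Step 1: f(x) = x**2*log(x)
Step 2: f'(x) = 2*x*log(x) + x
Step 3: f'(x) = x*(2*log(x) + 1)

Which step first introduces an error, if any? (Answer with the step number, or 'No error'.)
No error

All steps in this derivation are correct.
The final answer f'(x) = x*(2*log(x) + 1) is valid.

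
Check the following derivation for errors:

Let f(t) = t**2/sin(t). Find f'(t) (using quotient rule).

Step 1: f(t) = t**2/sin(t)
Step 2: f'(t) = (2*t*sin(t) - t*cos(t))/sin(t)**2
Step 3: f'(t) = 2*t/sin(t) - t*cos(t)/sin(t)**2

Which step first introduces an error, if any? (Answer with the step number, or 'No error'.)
Step 2

Step 2 is incorrect due to a wrong exponent.
The step shows: (2*t*sin(t) - t*cos(t))/sin(t)**2
The correct value should be: (-t**2*cos(t) + 2*t*sin(t))/sin(t)**2

Explanation: The exponent 2 on t was incorrectly written as 1: the term (-t**2*cos(t) + 2*t*sin(t))/sin(t)**2 was incorrectly written as (2*t*sin(t) - t*cos(t))/sin(t)**2
The later steps are derived from this incorrect expression, so the error originates in Step 2.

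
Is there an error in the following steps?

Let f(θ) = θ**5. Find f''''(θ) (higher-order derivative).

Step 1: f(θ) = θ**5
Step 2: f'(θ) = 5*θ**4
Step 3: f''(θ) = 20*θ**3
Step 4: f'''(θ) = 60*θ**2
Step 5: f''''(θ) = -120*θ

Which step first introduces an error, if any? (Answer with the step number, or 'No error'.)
Step 5

Step 5 is incorrect due to a sign flip.
The step shows: -120*θ
The correct value should be: 120*θ

Explanation: The sign of the whole expression was flipped: the term 120*θ was incorrectly written as -120*θ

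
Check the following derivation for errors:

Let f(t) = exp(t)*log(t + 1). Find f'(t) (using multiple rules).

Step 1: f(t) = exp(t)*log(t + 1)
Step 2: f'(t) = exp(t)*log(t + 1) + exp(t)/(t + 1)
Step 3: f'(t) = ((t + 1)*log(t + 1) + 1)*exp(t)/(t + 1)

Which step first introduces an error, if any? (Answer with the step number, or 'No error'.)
No error

All steps in this derivation are correct.
The final answer f'(t) = ((t + 1)*log(t + 1) + 1)*exp(t)/(t + 1) is valid.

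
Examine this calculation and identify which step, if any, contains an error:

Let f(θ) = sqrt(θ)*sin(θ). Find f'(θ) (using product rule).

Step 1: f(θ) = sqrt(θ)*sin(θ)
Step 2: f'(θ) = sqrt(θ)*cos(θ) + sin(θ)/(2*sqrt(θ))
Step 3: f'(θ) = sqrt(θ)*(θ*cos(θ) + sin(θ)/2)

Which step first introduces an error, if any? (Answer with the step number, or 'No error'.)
Step 3

Step 3 is incorrect due to a wrong exponent.
The step shows: sqrt(θ)*(θ*cos(θ) + sin(θ)/2)
The correct value should be: (θ*cos(θ) + sin(θ)/2)/sqrt(θ)

Explanation: The exponent -1/2 on θ was incorrectly written as 1/2: the term (θ*cos(θ) + sin(θ)/2)/sqrt(θ) was incorrectly written as sqrt(θ)*(θ*cos(θ) + sin(θ)/2)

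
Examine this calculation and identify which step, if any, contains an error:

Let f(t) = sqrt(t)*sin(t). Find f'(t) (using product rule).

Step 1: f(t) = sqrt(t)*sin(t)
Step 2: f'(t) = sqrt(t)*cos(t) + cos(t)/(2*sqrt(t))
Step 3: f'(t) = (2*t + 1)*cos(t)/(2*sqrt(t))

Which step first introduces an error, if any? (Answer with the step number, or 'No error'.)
Step 2

Step 2 is incorrect due to a wrong trig function.
The step shows: sqrt(t)*cos(t) + cos(t)/(2*sqrt(t))
The correct value should be: sqrt(t)*cos(t) + sin(t)/(2*sqrt(t))

Explanation: sin(t) was incorrectly written as cos(t): the term sin(t)/(2*sqrt(t)) was incorrectly written as cos(t)/(2*sqrt(t))
The later steps are derived from this incorrect expression, so the error originates in Step 2.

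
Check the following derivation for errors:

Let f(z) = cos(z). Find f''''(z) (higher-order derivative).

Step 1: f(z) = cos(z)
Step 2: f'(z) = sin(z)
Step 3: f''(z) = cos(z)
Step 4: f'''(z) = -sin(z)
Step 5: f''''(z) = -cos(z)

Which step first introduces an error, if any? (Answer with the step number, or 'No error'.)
Step 2

Step 2 is incorrect due to a sign flip.
The step shows: sin(z)
The correct value should be: -sin(z)

Explanation: The sign of the whole expression was flipped: the term -sin(z) was incorrectly written as sin(z)
The later steps are derived from this incorrect expression, so the error originates in Step 2.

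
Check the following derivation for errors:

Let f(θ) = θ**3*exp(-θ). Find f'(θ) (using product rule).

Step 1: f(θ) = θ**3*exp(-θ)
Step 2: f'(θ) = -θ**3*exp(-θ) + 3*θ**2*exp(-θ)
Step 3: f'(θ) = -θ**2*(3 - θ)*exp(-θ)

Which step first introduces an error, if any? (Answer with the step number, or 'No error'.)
Step 3

Step 3 is incorrect due to a sign flip.
The step shows: -θ**2*(3 - θ)*exp(-θ)
The correct value should be: θ**2*(3 - θ)*exp(-θ)

Explanation: The sign of the whole expression was flipped: the term θ**2*(3 - θ)*exp(-θ) was incorrectly written as -θ**2*(3 - θ)*exp(-θ)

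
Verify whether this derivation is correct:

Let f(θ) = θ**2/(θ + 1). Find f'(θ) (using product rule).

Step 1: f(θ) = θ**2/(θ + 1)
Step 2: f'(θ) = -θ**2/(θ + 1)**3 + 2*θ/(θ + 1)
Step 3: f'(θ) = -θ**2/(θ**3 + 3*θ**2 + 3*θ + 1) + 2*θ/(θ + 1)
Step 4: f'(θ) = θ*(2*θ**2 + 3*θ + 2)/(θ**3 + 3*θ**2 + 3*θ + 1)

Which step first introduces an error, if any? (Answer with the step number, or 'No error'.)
Step 2

Step 2 is incorrect due to a wrong exponent.
The step shows: -θ**2/(θ + 1)**3 + 2*θ/(θ + 1)
The correct value should be: -θ**2/(θ + 1)**2 + 2*θ/(θ + 1)

Explanation: The exponent -2 on θ + 1 was incorrectly written as -3: the term -θ**2/(θ + 1)**2 was incorrectly written as -θ**2/(θ + 1)**3
The later steps are derived from this incorrect expression, so the error originates in Step 2.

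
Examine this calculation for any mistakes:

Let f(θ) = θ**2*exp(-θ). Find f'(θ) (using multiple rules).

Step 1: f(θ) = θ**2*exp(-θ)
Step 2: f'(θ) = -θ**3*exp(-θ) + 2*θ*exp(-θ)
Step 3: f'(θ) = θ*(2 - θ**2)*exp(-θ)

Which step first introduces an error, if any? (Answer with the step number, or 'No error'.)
Step 2

Step 2 is incorrect due to a wrong exponent.
The step shows: -θ**3*exp(-θ) + 2*θ*exp(-θ)
The correct value should be: -θ**2*exp(-θ) + 2*θ*exp(-θ)

Explanation: The exponent 2 on θ was incorrectly written as 3: the term -θ**2*exp(-θ) was incorrectly written as -θ**3*exp(-θ)
The later steps are derived from this incorrect expression, so the error originates in Step 2.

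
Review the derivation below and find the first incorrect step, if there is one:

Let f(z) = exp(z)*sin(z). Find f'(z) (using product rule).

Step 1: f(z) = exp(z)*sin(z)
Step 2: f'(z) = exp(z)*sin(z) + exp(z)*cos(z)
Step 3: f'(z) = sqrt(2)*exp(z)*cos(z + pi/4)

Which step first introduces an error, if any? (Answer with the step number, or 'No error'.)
Step 3

Step 3 is incorrect due to a wrong trig function.
The step shows: sqrt(2)*exp(z)*cos(z + pi/4)
The correct value should be: sqrt(2)*exp(z)*sin(z + pi/4)

Explanation: sin(z + pi/4) was incorrectly written as cos(z + pi/4): the term sqrt(2)*exp(z)*sin(z + pi/4) was incorrectly written as sqrt(2)*exp(z)*cos(z + pi/4)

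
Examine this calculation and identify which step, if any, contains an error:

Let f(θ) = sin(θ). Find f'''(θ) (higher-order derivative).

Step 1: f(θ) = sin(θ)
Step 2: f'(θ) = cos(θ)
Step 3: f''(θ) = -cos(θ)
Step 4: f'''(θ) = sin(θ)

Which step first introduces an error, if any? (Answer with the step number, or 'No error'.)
Step 3

Step 3 is incorrect due to a wrong trig function.
The step shows: -cos(θ)
The correct value should be: -sin(θ)

Explanation: sin(θ) was incorrectly written as cos(θ): the term -sin(θ) was incorrectly written as -cos(θ)
The later steps are derived from this incorrect expression, so the error originates in Step 3.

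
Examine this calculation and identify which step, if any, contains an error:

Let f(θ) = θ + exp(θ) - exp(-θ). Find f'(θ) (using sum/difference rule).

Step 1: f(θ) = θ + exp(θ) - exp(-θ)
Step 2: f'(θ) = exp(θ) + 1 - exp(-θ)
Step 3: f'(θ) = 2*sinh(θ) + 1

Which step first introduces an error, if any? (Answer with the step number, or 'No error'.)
Step 2

Step 2 is incorrect due to a sign flip.
The step shows: exp(θ) + 1 - exp(-θ)
The correct value should be: exp(θ) + 1 + exp(-θ)

Explanation: The sign of one term was flipped: the term exp(-θ) was incorrectly written as -exp(-θ)
The later steps are derived from this incorrect expression, so the error originates in Step 2.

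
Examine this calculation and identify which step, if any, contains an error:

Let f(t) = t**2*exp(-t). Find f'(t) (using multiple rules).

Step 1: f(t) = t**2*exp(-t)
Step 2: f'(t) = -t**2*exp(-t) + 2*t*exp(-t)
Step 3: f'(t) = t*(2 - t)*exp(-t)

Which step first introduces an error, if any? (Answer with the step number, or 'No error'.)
No error

All steps in this derivation are correct.
The final answer f'(t) = t*(2 - t)*exp(-t) is valid.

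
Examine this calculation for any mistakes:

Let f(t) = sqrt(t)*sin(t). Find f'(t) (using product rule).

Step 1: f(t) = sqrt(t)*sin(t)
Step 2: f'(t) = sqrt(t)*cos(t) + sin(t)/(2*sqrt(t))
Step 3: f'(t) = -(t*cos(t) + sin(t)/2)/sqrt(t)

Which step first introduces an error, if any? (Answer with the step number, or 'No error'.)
Step 3

Step 3 is incorrect due to a sign flip.
The step shows: -(t*cos(t) + sin(t)/2)/sqrt(t)
The correct value should be: (t*cos(t) + sin(t)/2)/sqrt(t)

Explanation: The sign of the whole expression was flipped: the term (t*cos(t) + sin(t)/2)/sqrt(t) was incorrectly written as -(t*cos(t) + sin(t)/2)/sqrt(t)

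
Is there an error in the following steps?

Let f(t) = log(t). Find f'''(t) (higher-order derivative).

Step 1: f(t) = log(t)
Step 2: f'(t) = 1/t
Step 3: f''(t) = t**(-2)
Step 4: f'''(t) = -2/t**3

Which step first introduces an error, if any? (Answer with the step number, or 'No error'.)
Step 3

Step 3 is incorrect due to a sign flip.
The step shows: t**(-2)
The correct value should be: -1/t**2

Explanation: The sign of the whole expression was flipped: the term -1/t**2 was incorrectly written as t**(-2)
The later steps are derived from this incorrect expression, so the error originates in Step 3.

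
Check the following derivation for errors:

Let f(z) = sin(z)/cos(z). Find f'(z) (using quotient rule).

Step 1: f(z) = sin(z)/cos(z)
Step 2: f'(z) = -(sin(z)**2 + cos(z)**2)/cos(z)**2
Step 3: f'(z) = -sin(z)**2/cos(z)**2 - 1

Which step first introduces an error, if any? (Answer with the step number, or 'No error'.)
Step 2

Step 2 is incorrect due to a sign flip.
The step shows: -(sin(z)**2 + cos(z)**2)/cos(z)**2
The correct value should be: (sin(z)**2 + cos(z)**2)/cos(z)**2

Explanation: The sign of the whole expression was flipped: the term (sin(z)**2 + cos(z)**2)/cos(z)**2 was incorrectly written as -(sin(z)**2 + cos(z)**2)/cos(z)**2
The later steps are derived from this incorrect expression, so the error originates in Step 2.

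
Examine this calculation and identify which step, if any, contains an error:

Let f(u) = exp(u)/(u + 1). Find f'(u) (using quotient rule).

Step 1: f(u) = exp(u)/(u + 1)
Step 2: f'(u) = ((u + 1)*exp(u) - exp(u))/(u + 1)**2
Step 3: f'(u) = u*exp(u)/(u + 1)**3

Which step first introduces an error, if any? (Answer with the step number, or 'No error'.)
Step 3

Step 3 is incorrect due to a wrong exponent.
The step shows: u*exp(u)/(u + 1)**3
The correct value should be: u*exp(u)/(u + 1)**2

Explanation: The exponent -2 on u + 1 was incorrectly written as -3: the term u*exp(u)/(u + 1)**2 was incorrectly written as u*exp(u)/(u + 1)**3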